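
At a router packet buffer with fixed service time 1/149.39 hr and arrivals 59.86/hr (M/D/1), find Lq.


ρ = 59.86/149.39 = 0.4007
M/D/1: Lq = ρ²/(2(1−ρ)) = 0.1606/(2·0.5993) = 0.13395

Final: 0.13395


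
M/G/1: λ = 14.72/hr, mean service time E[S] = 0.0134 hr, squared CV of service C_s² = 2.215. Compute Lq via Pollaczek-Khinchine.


ρ = λ·E[S] = 14.72·0.0134 = 0.1972
Lq = ρ²(1+C_s²)/(2(1−ρ)) = 0.03891·(1+2.215)/(2·0.8028)
= 0.03891·3.2150/1.6055 = 0.07791

Final: 0.07791


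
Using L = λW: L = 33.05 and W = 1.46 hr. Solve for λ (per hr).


λ = L/W = 33.05/1.46 = 22.6370 /hr

Final: 22.6370 /hr


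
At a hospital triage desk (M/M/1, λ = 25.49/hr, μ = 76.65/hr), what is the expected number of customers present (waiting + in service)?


ρ = λ/μ = 25.49/76.65 = 0.3326
L = ρ/(1−ρ) = 0.3326/(1 − 0.3326) = 0.3326/0.6674 = 0.4982

Final: 0.4982


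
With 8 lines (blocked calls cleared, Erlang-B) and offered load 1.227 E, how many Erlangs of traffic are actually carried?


B(8,1.227) = 0.00003736 (Erlang-B)
Carried load = a(1 − B) = 1.227·(1 − 0.00003736) = 1.227·0.999963 = 1.2270 E

Final: 1.2270 Erlangs


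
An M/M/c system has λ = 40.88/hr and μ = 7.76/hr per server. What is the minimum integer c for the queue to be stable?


Stability requires cμ > λ ⇔ c > λ/μ.
λ/μ = 40.88/7.76 = 5.2680
Minimum integer c = ⌊5.2680⌋ + 1 = 6
Check: 6·7.76 = 46.56 > 40.88, while 5·7.76 = 38.80 ≤ 40.88

Final: 6 servers


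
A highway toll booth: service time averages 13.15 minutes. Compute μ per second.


μ = 1/(service time) in consistent units.
1 second = 0.0166667 min, so μ = 0.0166667/13.15 = 0.001267 per second

Final: 0.001267 /sec


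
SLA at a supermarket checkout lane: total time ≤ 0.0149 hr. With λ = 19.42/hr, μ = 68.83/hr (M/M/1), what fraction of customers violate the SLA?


W ~ Exponential(μ−λ) for M/M/1.
μ − λ = 68.83 − 19.42 = 49.4100
P(W > t) = e^{−(μ−λ)t} = e^{−0.7362} = 0.478926

Final: 0.478926


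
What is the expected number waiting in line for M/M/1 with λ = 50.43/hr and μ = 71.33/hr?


ρ = 50.43/71.33 = 0.7070
Lq = ρ²/(1−ρ) = 0.4998/0.2930 = 1.7059

Final: 1.7059


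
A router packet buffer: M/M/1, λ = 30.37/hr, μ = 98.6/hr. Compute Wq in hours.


ρ = 30.37/98.6 = 0.3080
Wq = ρ/(μ−λ) = 0.3080/(98.6 − 30.37) = 0.3080/68.23 = 0.004514 hr

Final: 0.004514 hr


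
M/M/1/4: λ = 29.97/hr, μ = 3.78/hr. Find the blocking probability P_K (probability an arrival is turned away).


ρ = λ/μ = 29.97/3.78 = 7.9286
P_K = (1−ρ)ρ^K/(1−ρ^(K+1)) = (-6.9286·3951.661834)/(1 − 31331.033109)
= -27379.371276/-31330.033109 = 0.873902

Final: 0.873902


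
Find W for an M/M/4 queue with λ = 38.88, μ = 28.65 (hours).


a = 1.3571; ρ = 0.3393; P₀ = 0.255866
Lq = P₀·a^c·ρ/(c!(1−ρ)²) = 0.02810
Wq = Lq/λ = 0.02810/38.88 = 0.0007227 hr
W = Wq + 1/μ = 0.0007227 + 0.03490 = 0.03563 hr

Final: 0.03563 hr


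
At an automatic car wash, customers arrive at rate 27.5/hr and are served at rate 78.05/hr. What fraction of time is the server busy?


ρ = λ/μ = 27.5/78.05 = 0.3523

Final: 0.3523


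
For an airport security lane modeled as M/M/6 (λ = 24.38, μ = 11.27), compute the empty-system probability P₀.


a = λ/μ = 24.38/11.27 = 2.1633; ρ = a/c = 0.3605
Σ_{k=0}^{5} a^k/k! (terms k=0..5) = 1.00000 + 2.16327 + 2.33986 + 1.68724 + 0.91249 + 0.39479 = 8.49765
Tail: a^6/(6!(1−ρ)) = 102.48462/(720·0.6395) = 0.22260
P₀ = 1/(8.49765 + 0.22260) = 1/8.72024 = 0.114676

Final: 0.114676


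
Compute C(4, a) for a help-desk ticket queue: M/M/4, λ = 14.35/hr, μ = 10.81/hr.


a = λ/μ = 1.3275; ρ = a/4 = 0.3319
P₀ = 0.263706 (from M/M/c formula)
C(c,a) = [a^c/(c!(1−ρ))]·P₀ = [3.10531/(24·0.6681)]·0.263706
= 0.19366·0.263706 = 0.051068

Final: 0.051068


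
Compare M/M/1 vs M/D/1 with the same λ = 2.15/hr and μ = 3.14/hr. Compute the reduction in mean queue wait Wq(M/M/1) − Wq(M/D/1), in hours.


ρ = 2.15/3.14 = 0.6847
Wq(M/M/1) = ρ/(μ−λ) = 0.6847/0.9900 = 0.69163 hr
Wq(M/D/1) = ρ/(2(μ−λ)) = 0.34581 hr
Savings = 0.69163 − 0.34581 = 0.34581 hr

Final: 0.34581 hr


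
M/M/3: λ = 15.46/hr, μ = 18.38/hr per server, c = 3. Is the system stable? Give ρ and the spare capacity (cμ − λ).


Total capacity cμ = 3·18.38 = 55.14/hr
ρ = λ/(cμ) = 15.46/55.14 = 0.2804
Stable ⇔ ρ < 1: YES
Spare capacity = cμ − λ = 55.14 − 15.46 = 39.68/hr

Final: ρ = 0.2804; stable; margin = 39.68/hr


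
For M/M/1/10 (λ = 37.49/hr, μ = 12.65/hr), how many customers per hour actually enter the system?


ρ = 2.9636; P_K = (1−ρ)ρ^10/(1−ρ^11) = 0.662581
λ_eff = λ(1 − P_K) = 37.49·(1 − 0.662581) = 37.49·0.337419 = 12.6498 /hr

Final: 12.6498 /hr


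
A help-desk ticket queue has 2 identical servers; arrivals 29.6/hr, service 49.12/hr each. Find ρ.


ρ = λ/(cμ) = 29.6/(2·49.12) = 29.6/98.24 = 0.3013

Final: 0.3013


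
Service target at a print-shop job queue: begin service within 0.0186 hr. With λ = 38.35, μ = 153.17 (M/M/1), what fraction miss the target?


ρ = 38.35/153.17 = 0.2504
P(Wq > t) = ρ·e^{−(μ−λ)t} = 0.2504·e^{−2.1357}
= 0.2504·0.118168 = 0.029586

Final: 0.029586


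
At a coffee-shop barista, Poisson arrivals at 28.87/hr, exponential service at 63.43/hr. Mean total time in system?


W = 1/(μ−λ) = 1/(63.43 − 28.87) = 1/34.56 = 0.02894 hr

Final: 0.02894 hr


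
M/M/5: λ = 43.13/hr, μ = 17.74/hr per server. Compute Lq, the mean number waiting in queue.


a = λ/μ = 2.4312; ρ = a/5 = 0.4862
P₀ = 0.086093
Lq = P₀·a^c·ρ / (c!·(1−ρ)²) = 0.086093·84.94332·0.4862/(120·0.26394)
= 0.11227

Final: 0.11227


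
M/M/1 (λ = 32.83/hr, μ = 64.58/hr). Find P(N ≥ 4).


ρ = 32.83/64.58 = 0.5084
P(N ≥ n) = ρ^n = 0.5084^4 = 0.066787

Final: 0.066787


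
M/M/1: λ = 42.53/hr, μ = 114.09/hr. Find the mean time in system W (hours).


W = 1/(μ−λ) = 1/(114.09 − 42.53) = 1/71.56 = 0.01397 hr

Final: 0.01397 hr


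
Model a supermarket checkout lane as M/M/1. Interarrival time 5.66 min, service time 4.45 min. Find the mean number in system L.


λ = 60/5.66 = 10.6007 /hr
μ = 60/4.45 = 13.4831 /hr
ρ = λ/μ = 10.6007/13.4831 = 0.7862
L = ρ/(1−ρ) = 0.7862/0.2138 = 3.6777

Final: 3.6777


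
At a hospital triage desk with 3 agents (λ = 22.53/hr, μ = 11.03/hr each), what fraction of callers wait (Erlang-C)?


a = λ/μ = 2.0426; ρ = a/3 = 0.6809
P₀ = 0.104389 (from M/M/c formula)
C(c,a) = [a^c/(c!(1−ρ))]·P₀ = [8.52230/(6·0.3191)]·0.104389
= 4.45081·0.104389 = 0.464615

Final: 0.464615


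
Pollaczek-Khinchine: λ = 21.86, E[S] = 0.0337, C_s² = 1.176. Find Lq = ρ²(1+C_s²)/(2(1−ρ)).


ρ = λ·E[S] = 21.86·0.0337 = 0.7367
Lq = ρ²(1+C_s²)/(2(1−ρ)) = 0.5427·(1+1.176)/(2·0.2633)
= 0.5427·2.1760/0.5266 = 2.24238

Final: 2.24238


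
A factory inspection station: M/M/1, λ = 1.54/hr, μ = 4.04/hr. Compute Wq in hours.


ρ = 1.54/4.04 = 0.3812
Wq = ρ/(μ−λ) = 0.3812/(4.04 − 1.54) = 0.3812/2.50 = 0.1525 hr

Final: 0.1525 hr


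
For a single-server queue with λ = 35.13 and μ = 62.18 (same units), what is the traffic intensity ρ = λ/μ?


ρ = λ/μ = 35.13/62.18 = 0.5650

Final: 0.5650


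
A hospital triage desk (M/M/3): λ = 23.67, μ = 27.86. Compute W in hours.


a = 0.8496; ρ = 0.2832; P₀ = 0.424969
Lq = P₀·a^c·ρ/(c!(1−ρ)²) = 0.02394
Wq = Lq/λ = 0.02394/23.67 = 0.001011 hr
W = Wq + 1/μ = 0.001011 + 0.03589 = 0.03691 hr

Final: 0.03691 hr


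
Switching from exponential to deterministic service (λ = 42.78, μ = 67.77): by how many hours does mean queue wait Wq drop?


ρ = 42.78/67.77 = 0.6313
Wq(M/M/1) = ρ/(μ−λ) = 0.6313/24.99 = 0.02526 hr
Wq(M/D/1) = ρ/(2(μ−λ)) = 0.01263 hr
Savings = 0.02526 − 0.01263 = 0.01263 hr

Final: 0.01263 hr


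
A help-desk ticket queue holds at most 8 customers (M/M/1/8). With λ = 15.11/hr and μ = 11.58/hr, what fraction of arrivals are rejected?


ρ = λ/μ = 15.11/11.58 = 1.3048
P_K = (1−ρ)ρ^K/(1−ρ^(K+1)) = (-0.3048·8.403249)/(1 − 10.964861)
= -2.561612/-9.964861 = 0.257065

Final: 0.257065


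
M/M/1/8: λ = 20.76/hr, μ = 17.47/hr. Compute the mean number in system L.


ρ = 20.76/17.47 = 1.1883
L = ρ[1 − (K+1)ρ^K + Kρ^(K+1)] / [(1−ρ)(1−ρ^(K+1))]
Numerator: 1.1883·(1 − 9·3.976267 + 8·4.725089) = 3.581971
Denominator: (-0.1883)·(-3.725089) = 0.701519
L = 3.581971/0.701519 = 5.1060

Final: 5.1060


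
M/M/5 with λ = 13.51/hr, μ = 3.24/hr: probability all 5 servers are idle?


a = λ/μ = 13.51/3.24 = 4.1698; ρ = a/c = 0.8340
Σ_{k=0}^{4} a^k/k! (terms k=0..4) = 1.00000 + 4.16975 + 8.69342 + 12.08314 + 12.59593 = 38.54224
Tail: a^5/(5!(1−ρ)) = 1260.52567/(120·0.1660) = 63.26058
P₀ = 1/(38.54224 + 63.26058) = 1/101.80282 = 0.009823

Final: 0.009823


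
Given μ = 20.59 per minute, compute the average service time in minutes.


Mean service time = 1/μ = 1/20.59 minute = 0.04857 minute
In minutes: 0.04857 × 1 = 0.04857 min

Final: 0.04857 min


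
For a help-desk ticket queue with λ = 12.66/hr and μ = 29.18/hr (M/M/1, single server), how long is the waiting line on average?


ρ = 12.66/29.18 = 0.4339
Lq = ρ²/(1−ρ) = 0.1882/0.5661 = 0.3325

Final: 0.3325


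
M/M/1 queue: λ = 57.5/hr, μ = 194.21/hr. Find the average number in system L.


ρ = λ/μ = 57.5/194.21 = 0.2961
L = ρ/(1−ρ) = 0.2961/(1 − 0.2961) = 0.2961/0.7039 = 0.4206

Final: 0.4206


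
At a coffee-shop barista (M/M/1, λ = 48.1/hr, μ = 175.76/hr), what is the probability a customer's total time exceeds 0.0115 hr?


W ~ Exponential(μ−λ) for M/M/1.
μ − λ = 175.76 − 48.1 = 127.6600
P(W > t) = e^{−(μ−λ)t} = e^{−1.4681} = 0.230365

Final: 0.230365


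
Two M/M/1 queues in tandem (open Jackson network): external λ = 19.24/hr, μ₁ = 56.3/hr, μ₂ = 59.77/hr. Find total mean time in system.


Each node sees arrival rate λ = 19.24/hr (tandem ⇒ throughput preserved).
W₁ = 1/(μ₁−λ) = 1/(56.3−19.24) = 0.02698 hr
W₂ = 1/(μ₂−λ) = 1/(59.77−19.24) = 0.02467 hr
W_total = W₁ + W₂ = 0.02698 + 0.02467 = 0.05166 hr

Final: 0.05166 hr


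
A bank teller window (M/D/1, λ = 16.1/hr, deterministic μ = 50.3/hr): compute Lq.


ρ = 16.1/50.3 = 0.3201
M/D/1: Lq = ρ²/(2(1−ρ)) = 0.1025/(2·0.6799) = 0.07534

Final: 0.07534


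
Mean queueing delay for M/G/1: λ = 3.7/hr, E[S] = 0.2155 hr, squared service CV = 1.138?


ρ = λ·E[S] = 3.7·0.2155 = 0.7974
E[S²] = E[S]²(1+C_s²) = 0.2155²·(1+1.138) = 0.099289
Wq = λ·E[S²]/(2(1−ρ)) = 3.7·0.099289/(2·0.2026) = 0.90642 hr

Final: 0.90642 hr


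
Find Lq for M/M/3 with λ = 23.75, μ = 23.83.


a = λ/μ = 0.9966; ρ = a/3 = 0.3322
P₀ = 0.364915
Lq = P₀·a^c·ρ / (c!·(1−ρ)²) = 0.364915·0.98996·0.3322/(6·0.44594)
= 0.04485

Final: 0.04485


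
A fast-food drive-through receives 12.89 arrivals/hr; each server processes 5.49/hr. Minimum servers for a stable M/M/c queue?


Stability requires cμ > λ ⇔ c > λ/μ.
λ/μ = 12.89/5.49 = 2.3479
Minimum integer c = ⌊2.3479⌋ + 1 = 3
Check: 3·5.49 = 16.47 > 12.89, while 2·5.49 = 10.98 ≤ 12.89

Final: 3 servers


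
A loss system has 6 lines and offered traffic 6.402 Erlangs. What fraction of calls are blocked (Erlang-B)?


B(c,a) = (a^c/c!) / Σ_{k=0}^{c} a^k/k!
a^6/6! = 95.622815
Σ terms (k=0..6): 1.00000 + 6.40200 + 20.49280 + 43.73164 + 69.99249 + 89.61838 + 95.62281 = 326.860128
B = 95.622815/326.860128 = 0.292550

Final: 0.292550


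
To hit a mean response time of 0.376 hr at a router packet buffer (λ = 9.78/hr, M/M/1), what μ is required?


W = 1/(μ−λ) ⇒ μ − λ = 1/W = 1/0.376 = 2.6596
μ = λ + 1/W = 9.78 + 2.6596 = 12.4396 per hr

Final: 12.4396 /hr


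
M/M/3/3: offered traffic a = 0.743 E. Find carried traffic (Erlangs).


B(3,0.743) = 0.032750 (Erlang-B)
Carried load = a(1 − B) = 0.743·(1 − 0.032750) = 0.743·0.967250 = 0.7187 E

Final: 0.7187 Erlangs


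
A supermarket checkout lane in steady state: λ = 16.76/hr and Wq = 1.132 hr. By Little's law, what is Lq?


Lq = λWq = 16.76·1.132 = 18.9723

Final: 18.9723


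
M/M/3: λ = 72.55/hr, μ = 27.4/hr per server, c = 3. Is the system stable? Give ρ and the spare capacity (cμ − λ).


Total capacity cμ = 3·27.4 = 82.20/hr
ρ = λ/(cμ) = 72.55/82.20 = 0.8826
Stable ⇔ ρ < 1: YES
Spare capacity = cμ − λ = 82.20 − 72.55 = 9.65/hr

Final: ρ = 0.8826; stable; margin = 9.65/hr


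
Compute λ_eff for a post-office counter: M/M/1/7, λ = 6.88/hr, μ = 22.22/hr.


ρ = 0.3096; P_K = (1−ρ)ρ^7/(1−ρ^8) = 0.0001884
λ_eff = λ(1 − P_K) = 6.88·(1 − 0.0001884) = 6.88·0.999812 = 6.8787 /hr

Final: 6.8787 /hr


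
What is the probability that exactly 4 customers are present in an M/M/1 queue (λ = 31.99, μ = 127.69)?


ρ = 31.99/127.69 = 0.2505
P_n = (1−ρ)·ρ^n = (1 − 0.2505)·0.2505^4 = 0.7495·0.003939 = 0.002952

Final: 0.002952


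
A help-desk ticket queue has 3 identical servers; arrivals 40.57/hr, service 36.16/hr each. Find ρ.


ρ = λ/(cμ) = 40.57/(3·36.16) = 40.57/108.48 = 0.3740

Final: 0.3740


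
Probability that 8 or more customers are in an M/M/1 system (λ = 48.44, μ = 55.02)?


ρ = 48.44/55.02 = 0.8804
P(N ≥ n) = ρ^n = 0.8804^8 = 0.360968

Final: 0.360968


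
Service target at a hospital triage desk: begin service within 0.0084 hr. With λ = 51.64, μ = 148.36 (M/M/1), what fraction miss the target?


ρ = 51.64/148.36 = 0.3481
P(Wq > t) = ρ·e^{−(μ−λ)t} = 0.3481·e^{−0.8124}
= 0.3481·0.443770 = 0.154464

Final: 0.154464


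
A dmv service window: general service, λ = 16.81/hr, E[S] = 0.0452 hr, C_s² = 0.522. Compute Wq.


ρ = λ·E[S] = 16.81·0.0452 = 0.7598
E[S²] = E[S]²(1+C_s²) = 0.0452²·(1+0.522) = 0.003110
Wq = λ·E[S²]/(2(1−ρ)) = 16.81·0.003110/(2·0.2402) = 0.10881 hr

Final: 0.10881 hr


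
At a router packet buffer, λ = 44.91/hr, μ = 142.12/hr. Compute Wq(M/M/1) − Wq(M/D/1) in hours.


ρ = 44.91/142.12 = 0.3160
Wq(M/M/1) = ρ/(μ−λ) = 0.3160/97.21 = 0.003251 hr
Wq(M/D/1) = ρ/(2(μ−λ)) = 0.001625 hr
Savings = 0.003251 − 0.001625 = 0.001625 hr

Final: 0.001625 hr


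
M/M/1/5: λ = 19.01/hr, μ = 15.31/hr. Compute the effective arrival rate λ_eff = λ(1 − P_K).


ρ = 1.2417; P_K = (1−ρ)ρ^5/(1−ρ^6) = 0.267675
λ_eff = λ(1 − P_K) = 19.01·(1 − 0.267675) = 19.01·0.732325 = 13.9215 /hr

Final: 13.9215 /hr


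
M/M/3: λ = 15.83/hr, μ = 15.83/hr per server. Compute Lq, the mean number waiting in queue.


a = λ/μ = 1.0000; ρ = a/3 = 0.3333
P₀ = 0.363636
Lq = P₀·a^c·ρ / (c!·(1−ρ)²) = 0.363636·1.00000·0.3333/(6·0.44444)
= 0.04545

Final: 0.04545


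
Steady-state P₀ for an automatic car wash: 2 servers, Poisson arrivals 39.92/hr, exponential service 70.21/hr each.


a = λ/μ = 39.92/70.21 = 0.5686; ρ = a/c = 0.2843
Σ_{k=0}^{1} a^k/k! (terms k=0..1) = 1.00000 + 0.56858 = 1.56858
Tail: a^2/(2!(1−ρ)) = 0.32328/(2·0.7157) = 0.22585
P₀ = 1/(1.56858 + 0.22585) = 1/1.79443 = 0.557281

Final: 0.557281


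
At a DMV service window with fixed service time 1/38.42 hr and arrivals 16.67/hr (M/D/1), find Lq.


ρ = 16.67/38.42 = 0.4339
M/D/1: Lq = ρ²/(2(1−ρ)) = 0.1883/(2·0.5661) = 0.16627

Final: 0.16627


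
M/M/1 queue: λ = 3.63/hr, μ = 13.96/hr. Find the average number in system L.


ρ = λ/μ = 3.63/13.96 = 0.2600
L = ρ/(1−ρ) = 0.2600/(1 − 0.2600) = 0.2600/0.7400 = 0.3514

Final: 0.3514


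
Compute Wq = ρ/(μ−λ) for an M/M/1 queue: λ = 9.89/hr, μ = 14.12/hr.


ρ = 9.89/14.12 = 0.7004
Wq = ρ/(μ−λ) = 0.7004/(14.12 − 9.89) = 0.7004/4.23 = 0.1656 hr

Final: 0.1656 hr


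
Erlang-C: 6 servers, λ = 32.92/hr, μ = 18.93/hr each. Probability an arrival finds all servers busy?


a = λ/μ = 1.7390; ρ = a/6 = 0.2898
P₀ = 0.175579 (from M/M/c formula)
C(c,a) = [a^c/(c!(1−ρ))]·P₀ = [27.66020/(720·0.7102)]·0.175579
= 0.05410·0.175579 = 0.009498

Final: 0.009498


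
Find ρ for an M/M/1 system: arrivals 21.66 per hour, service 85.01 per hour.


ρ = λ/μ = 21.66/85.01 = 0.2548

Final: 0.2548


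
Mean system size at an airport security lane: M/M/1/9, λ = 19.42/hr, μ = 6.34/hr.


ρ = 19.42/6.34 = 3.0631
L = ρ[1 − (K+1)ρ^K + Kρ^(K+1)] / [(1−ρ)(1−ρ^(K+1))]
Numerator: 3.0631·(1 − 10·23737.758612 + 9·72710.926222) = 1277375.770127
Denominator: (-2.0631)·(-72709.926222) = 150007.229493
L = 1277375.770127/150007.229493 = 8.5154

Final: 8.5154


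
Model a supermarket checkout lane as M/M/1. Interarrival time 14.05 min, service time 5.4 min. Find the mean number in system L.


λ = 60/14.05 = 4.2705 /hr
μ = 60/5.4 = 11.1111 /hr
ρ = λ/μ = 4.2705/11.1111 = 0.3843
L = ρ/(1−ρ) = 0.3843/0.6157 = 0.6243

Final: 0.6243


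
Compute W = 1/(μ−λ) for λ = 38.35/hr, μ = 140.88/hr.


W = 1/(μ−λ) = 1/(140.88 − 38.35) = 1/102.53 = 0.009753 hr

Final: 0.009753 hr


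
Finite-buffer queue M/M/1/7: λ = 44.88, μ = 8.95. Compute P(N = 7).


ρ = λ/μ = 44.88/8.95 = 5.0145
P_K = (1−ρ)ρ^K/(1−ρ^(K+1)) = (-4.0145·79727.599924)/(1 − 399796.054143)
= -320068.454219/-399795.054143 = 0.800581

Final: 0.800581


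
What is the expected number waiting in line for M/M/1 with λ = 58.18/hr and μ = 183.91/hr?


ρ = 58.18/183.91 = 0.3164
Lq = ρ²/(1−ρ) = 0.1001/0.6836 = 0.1464

Final: 0.1464


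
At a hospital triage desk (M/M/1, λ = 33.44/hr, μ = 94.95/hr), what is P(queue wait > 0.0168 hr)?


ρ = 33.44/94.95 = 0.3522
P(Wq > t) = ρ·e^{−(μ−λ)t} = 0.3522·e^{−1.0334}
= 0.3522·0.355807 = 0.125310

Final: 0.125310


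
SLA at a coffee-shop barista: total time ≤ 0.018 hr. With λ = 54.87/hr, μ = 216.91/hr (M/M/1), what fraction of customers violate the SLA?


W ~ Exponential(μ−λ) for M/M/1.
μ − λ = 216.91 − 54.87 = 162.0400
P(W > t) = e^{−(μ−λ)t} = e^{−2.9167} = 0.054111

Final: 0.054111


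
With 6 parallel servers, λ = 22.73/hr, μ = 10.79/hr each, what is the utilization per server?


ρ = λ/(cμ) = 22.73/(6·10.79) = 22.73/64.74 = 0.3511

Final: 0.3511


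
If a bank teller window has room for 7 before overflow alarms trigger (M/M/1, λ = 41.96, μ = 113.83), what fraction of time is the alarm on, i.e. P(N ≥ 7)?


ρ = 41.96/113.83 = 0.3686
P(N ≥ n) = ρ^n = 0.3686^7 = 0.0009248

Final: 0.0009248


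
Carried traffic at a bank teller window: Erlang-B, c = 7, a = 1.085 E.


B(7,1.085) = 0.0001187 (Erlang-B)
Carried load = a(1 − B) = 1.085·(1 − 0.0001187) = 1.085·0.999881 = 1.0849 E

Final: 1.0849 Erlangs


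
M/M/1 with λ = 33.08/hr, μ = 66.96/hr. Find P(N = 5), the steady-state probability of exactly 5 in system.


ρ = 33.08/66.96 = 0.4940
P_n = (1−ρ)·ρ^n = (1 − 0.4940)·0.4940^5 = 0.5060·0.029427 = 0.014889

Final: 0.014889


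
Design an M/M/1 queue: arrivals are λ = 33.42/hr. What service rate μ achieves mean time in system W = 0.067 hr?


W = 1/(μ−λ) ⇒ μ − λ = 1/W = 1/0.067 = 14.9254
μ = λ + 1/W = 33.42 + 14.9254 = 48.3454 per hr

Final: 48.3454 /hr


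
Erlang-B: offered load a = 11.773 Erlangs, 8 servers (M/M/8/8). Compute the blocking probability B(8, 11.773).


B(c,a) = (a^c/c!) / Σ_{k=0}^{c} a^k/k!
a^8/8! = 9153.277492
Σ terms (k=0..8): 1.00000 + 11.77300 + 69.30176 + 271.96322 + 800.45576 + 1884.75313 + 3698.19977 + 6219.84371 + 9153.27749 = 22110.567854
B = 9153.277492/22110.567854 = 0.413977

Final: 0.413977


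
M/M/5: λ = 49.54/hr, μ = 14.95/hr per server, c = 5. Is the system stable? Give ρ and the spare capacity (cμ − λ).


Total capacity cμ = 5·14.95 = 74.75/hr
ρ = λ/(cμ) = 49.54/74.75 = 0.6627
Stable ⇔ ρ < 1: YES
Spare capacity = cμ − λ = 74.75 − 49.54 = 25.21/hr

Final: ρ = 0.6627; stable; margin = 25.21/hr


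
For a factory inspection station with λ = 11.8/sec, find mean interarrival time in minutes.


Mean interarrival time = 1/λ = 1/11.8 second = 0.08475 second
In minutes: 0.08475 × 0.0166667 = 0.001412 min

Final: 0.001412 min


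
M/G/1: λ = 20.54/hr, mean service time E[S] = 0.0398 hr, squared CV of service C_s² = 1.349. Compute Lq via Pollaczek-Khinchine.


ρ = λ·E[S] = 20.54·0.0398 = 0.8175
Lq = ρ²(1+C_s²)/(2(1−ρ)) = 0.6683·(1+1.349)/(2·0.1825)
= 0.6683·2.3490/0.3650 = 4.30069

Final: 4.30069


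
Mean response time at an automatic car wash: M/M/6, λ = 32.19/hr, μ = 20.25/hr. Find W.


a = 1.5896; ρ = 0.2649; P₀ = 0.203928
Lq = P₀·a^c·ρ/(c!(1−ρ)²) = 0.002241
Wq = Lq/λ = 0.002241/32.19 = 0.00006961 hr
W = Wq + 1/μ = 0.00006961 + 0.04938 = 0.04945 hr

Final: 0.04945 hr


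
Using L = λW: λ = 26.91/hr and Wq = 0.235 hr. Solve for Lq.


Lq = λWq = 26.91·0.235 = 6.3238

Final: 6.3238


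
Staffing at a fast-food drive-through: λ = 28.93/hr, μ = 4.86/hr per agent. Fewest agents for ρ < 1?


Stability requires cμ > λ ⇔ c > λ/μ.
λ/μ = 28.93/4.86 = 5.9527
Minimum integer c = ⌊5.9527⌋ + 1 = 6
Check: 6·4.86 = 29.16 > 28.93, while 5·4.86 = 24.30 ≤ 28.93

Final: 6 servers


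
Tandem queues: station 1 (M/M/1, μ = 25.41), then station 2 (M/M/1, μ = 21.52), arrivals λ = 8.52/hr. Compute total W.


Each node sees arrival rate λ = 8.52/hr (tandem ⇒ throughput preserved).
W₁ = 1/(μ₁−λ) = 1/(25.41−8.52) = 0.05921 hr
W₂ = 1/(μ₂−λ) = 1/(21.52−8.52) = 0.07692 hr
W_total = W₁ + W₂ = 0.05921 + 0.07692 = 0.13613 hr

Final: 0.13613 hr


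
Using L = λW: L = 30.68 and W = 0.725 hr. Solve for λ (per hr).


λ = L/W = 30.68/0.725 = 42.3172 /hr

Final: 42.3172 /hr


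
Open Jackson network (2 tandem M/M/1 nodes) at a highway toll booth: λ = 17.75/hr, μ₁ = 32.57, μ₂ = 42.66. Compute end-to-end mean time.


Each node sees arrival rate λ = 17.75/hr (tandem ⇒ throughput preserved).
W₁ = 1/(μ₁−λ) = 1/(32.57−17.75) = 0.06748 hr
W₂ = 1/(μ₂−λ) = 1/(42.66−17.75) = 0.04014 hr
W_total = W₁ + W₂ = 0.06748 + 0.04014 = 0.10762 hr

Final: 0.10762 hr


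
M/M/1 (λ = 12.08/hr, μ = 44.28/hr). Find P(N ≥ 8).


ρ = 12.08/44.28 = 0.2728
P(N ≥ n) = ρ^n = 0.2728^8 = 0.00003068

Final: 0.00003068


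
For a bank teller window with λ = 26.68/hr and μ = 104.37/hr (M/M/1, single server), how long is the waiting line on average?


ρ = 26.68/104.37 = 0.2556
Lq = ρ²/(1−ρ) = 0.06535/0.7444 = 0.08779

Final: 0.08779


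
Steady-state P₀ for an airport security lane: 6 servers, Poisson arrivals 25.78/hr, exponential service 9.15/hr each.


a = λ/μ = 25.78/9.15 = 2.8175; ρ = a/c = 0.4696
Σ_{k=0}^{5} a^k/k! (terms k=0..5) = 1.00000 + 2.81749 + 3.96911 + 3.72764 + 2.62565 + 1.47954 = 15.61943
Tail: a^6/(6!(1−ρ)) = 500.23136/(720·0.5304) = 1.30984
P₀ = 1/(15.61943 + 1.30984) = 1/16.92928 = 0.059069

Final: 0.059069


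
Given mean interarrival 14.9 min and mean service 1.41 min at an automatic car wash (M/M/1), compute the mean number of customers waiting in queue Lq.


λ = 60/14.9 = 4.0268 /hr
μ = 60/1.41 = 42.5532 /hr
ρ = λ/μ = 4.0268/42.5532 = 0.09463
Lq = ρ²/(1−ρ) = 0.008955/0.9054 = 0.009891

Final: 0.009891


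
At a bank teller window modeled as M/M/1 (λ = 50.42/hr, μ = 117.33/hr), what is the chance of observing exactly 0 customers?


ρ = 50.42/117.33 = 0.4297
P_n = (1−ρ)·ρ^n = (1 − 0.4297)·0.4297^0 = 0.5703·1.000000 = 0.570272

Final: 0.570272


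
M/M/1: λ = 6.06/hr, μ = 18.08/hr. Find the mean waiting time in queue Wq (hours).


ρ = 6.06/18.08 = 0.3352
Wq = ρ/(μ−λ) = 0.3352/(18.08 − 6.06) = 0.3352/12.02 = 0.02788 hr

Final: 0.02788 hr


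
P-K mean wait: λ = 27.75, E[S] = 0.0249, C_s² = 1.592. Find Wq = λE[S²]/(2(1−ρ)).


ρ = λ·E[S] = 27.75·0.0249 = 0.6910
E[S²] = E[S]²(1+C_s²) = 0.0249²·(1+1.592) = 0.001607
Wq = λ·E[S²]/(2(1−ρ)) = 27.75·0.001607/(2·0.3090) = 0.07216 hr

Final: 0.07216 hr


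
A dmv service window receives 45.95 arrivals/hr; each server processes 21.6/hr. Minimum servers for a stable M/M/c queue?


Stability requires cμ > λ ⇔ c > λ/μ.
λ/μ = 45.95/21.6 = 2.1273
Minimum integer c = ⌊2.1273⌋ + 1 = 3
Check: 3·21.6 = 64.80 > 45.95, while 2·21.6 = 43.20 ≤ 45.95

Final: 3 servers


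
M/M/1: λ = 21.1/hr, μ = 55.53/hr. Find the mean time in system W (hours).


W = 1/(μ−λ) = 1/(55.53 − 21.1) = 1/34.43 = 0.02904 hr

Final: 0.02904 hr


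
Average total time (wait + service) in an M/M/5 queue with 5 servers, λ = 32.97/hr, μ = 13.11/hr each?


a = 2.5149; ρ = 0.5030; P₀ = 0.078856
Lq = P₀·a^c·ρ/(c!(1−ρ)²) = 0.13459
Wq = Lq/λ = 0.13459/32.97 = 0.004082 hr
W = Wq + 1/μ = 0.004082 + 0.07628 = 0.08036 hr

Final: 0.08036 hr


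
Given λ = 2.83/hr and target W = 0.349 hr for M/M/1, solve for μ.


W = 1/(μ−λ) ⇒ μ − λ = 1/W = 1/0.349 = 2.8653
μ = λ + 1/W = 2.83 + 2.8653 = 5.6953 per hr

Final: 5.6953 /hr


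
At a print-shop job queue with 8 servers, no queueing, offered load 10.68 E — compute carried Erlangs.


B(8,10.68) = 0.369044 (Erlang-B)
Carried load = a(1 − B) = 10.68·(1 − 0.369044) = 10.68·0.630956 = 6.7386 E

Final: 6.7386 Erlangs


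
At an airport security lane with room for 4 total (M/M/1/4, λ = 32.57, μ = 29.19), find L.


ρ = 32.57/29.19 = 1.1158
L = ρ[1 − (K+1)ρ^K + Kρ^(K+1)] / [(1−ρ)(1−ρ^(K+1))]
Numerator: 1.1158·(1 − 5·1.550011 + 4·1.729491) = 0.187354
Denominator: (-0.1158)·(-0.729491) = 0.084470
L = 0.187354/0.084470 = 2.2180

Final: 2.2180


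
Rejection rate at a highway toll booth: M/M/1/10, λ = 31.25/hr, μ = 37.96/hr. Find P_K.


ρ = λ/μ = 31.25/37.96 = 0.8232
P_K = (1−ρ)ρ^K/(1−ρ^(K+1)) = (0.1768·0.142968)/(1 − 0.117696)
= 0.025272/0.882304 = 0.028643

Final: 0.028643


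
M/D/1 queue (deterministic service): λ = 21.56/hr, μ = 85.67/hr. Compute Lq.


ρ = 21.56/85.67 = 0.2517
M/D/1: Lq = ρ²/(2(1−ρ)) = 0.06333/(2·0.7483) = 0.04232

Final: 0.04232


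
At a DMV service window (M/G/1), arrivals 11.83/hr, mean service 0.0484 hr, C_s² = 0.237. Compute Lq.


ρ = λ·E[S] = 11.83·0.0484 = 0.5726
Lq = ρ²(1+C_s²)/(2(1−ρ)) = 0.3278·(1+0.237)/(2·0.4274)
= 0.3278·1.2370/0.8549 = 0.47439

Final: 0.47439


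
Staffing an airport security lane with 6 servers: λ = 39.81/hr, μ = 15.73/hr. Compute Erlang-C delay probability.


a = λ/μ = 2.5308; ρ = a/6 = 0.4218
P₀ = 0.079108 (from M/M/c formula)
C(c,a) = [a^c/(c!(1−ρ))]·P₀ = [262.77299/(720·0.5782)]·0.079108
= 0.63121·0.079108 = 0.049934

Final: 0.049934


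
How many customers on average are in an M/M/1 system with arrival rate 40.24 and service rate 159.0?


ρ = λ/μ = 40.24/159.0 = 0.2531
L = ρ/(1−ρ) = 0.2531/(1 − 0.2531) = 0.2531/0.7469 = 0.3388

Final: 0.3388


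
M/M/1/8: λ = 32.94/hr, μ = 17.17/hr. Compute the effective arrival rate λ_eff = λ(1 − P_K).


ρ = 1.9185; P_K = (1−ρ)ρ^8/(1−ρ^9) = 0.480113
λ_eff = λ(1 − P_K) = 32.94·(1 − 0.480113) = 32.94·0.519887 = 17.1251 /hr

Final: 17.1251 /hr


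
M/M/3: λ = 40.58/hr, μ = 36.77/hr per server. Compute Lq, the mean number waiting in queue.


a = λ/μ = 1.1036; ρ = a/3 = 0.3679
P₀ = 0.326051
Lq = P₀·a^c·ρ / (c!·(1−ρ)²) = 0.326051·1.34417·0.3679/(6·0.39959)
= 0.06725

Final: 0.06725


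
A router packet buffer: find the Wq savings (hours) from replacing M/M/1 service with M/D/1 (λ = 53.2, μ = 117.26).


ρ = 53.2/117.26 = 0.4537
Wq(M/M/1) = ρ/(μ−λ) = 0.4537/64.06 = 0.007082 hr
Wq(M/D/1) = ρ/(2(μ−λ)) = 0.003541 hr
Savings = 0.007082 − 0.003541 = 0.003541 hr

Final: 0.003541 hr


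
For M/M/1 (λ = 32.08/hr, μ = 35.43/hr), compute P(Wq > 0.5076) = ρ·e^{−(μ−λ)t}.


ρ = 32.08/35.43 = 0.9054
P(Wq > t) = ρ·e^{−(μ−λ)t} = 0.9054·e^{−1.7005}
= 0.9054·0.182600 = 0.165334

Final: 0.165334


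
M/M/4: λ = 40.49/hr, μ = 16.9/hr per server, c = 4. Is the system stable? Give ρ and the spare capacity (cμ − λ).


Total capacity cμ = 4·16.9 = 67.60/hr
ρ = λ/(cμ) = 40.49/67.60 = 0.5990
Stable ⇔ ρ < 1: YES
Spare capacity = cμ − λ = 67.60 − 40.49 = 27.11/hr

Final: ρ = 0.5990; stable; margin = 27.11/hr


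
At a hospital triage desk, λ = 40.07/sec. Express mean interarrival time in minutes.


Mean interarrival time = 1/λ = 1/40.07 second = 0.02496 second
In minutes: 0.02496 × 0.0166667 = 0.0004159 min

Final: 0.0004159 min


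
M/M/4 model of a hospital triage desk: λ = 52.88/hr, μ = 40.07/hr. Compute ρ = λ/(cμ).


ρ = λ/(cμ) = 52.88/(4·40.07) = 52.88/160.28 = 0.3299

Final: 0.3299


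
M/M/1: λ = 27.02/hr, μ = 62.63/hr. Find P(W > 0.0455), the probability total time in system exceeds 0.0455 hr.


W ~ Exponential(μ−λ) for M/M/1.
μ − λ = 62.63 − 27.02 = 35.6100
P(W > t) = e^{−(μ−λ)t} = e^{−1.6203} = 0.197848

Final: 0.197848


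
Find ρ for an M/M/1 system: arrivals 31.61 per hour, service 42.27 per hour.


ρ = λ/μ = 31.61/42.27 = 0.7478

Final: 0.7478


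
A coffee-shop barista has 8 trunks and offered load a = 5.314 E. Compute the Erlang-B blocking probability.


B(c,a) = (a^c/c!) / Σ_{k=0}^{c} a^k/k!
a^8/8! = 15.770733
Σ terms (k=0..8): 1.00000 + 5.31400 + 14.11930 + 25.00998 + 33.22576 + 35.31234 + 31.27496 + 23.74216 + 15.77073 = 184.769245
B = 15.770733/184.769245 = 0.085354

Final: 0.085354


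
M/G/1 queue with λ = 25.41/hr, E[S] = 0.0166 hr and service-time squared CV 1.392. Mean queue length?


ρ = λ·E[S] = 25.41·0.0166 = 0.4218
Lq = ρ²(1+C_s²)/(2(1−ρ)) = 0.1779·(1+1.392)/(2·0.5782)
= 0.1779·2.3920/1.1564 = 0.36803

Final: 0.36803


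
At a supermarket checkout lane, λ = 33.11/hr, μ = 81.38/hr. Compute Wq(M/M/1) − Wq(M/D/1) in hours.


ρ = 33.11/81.38 = 0.4069
Wq(M/M/1) = ρ/(μ−λ) = 0.4069/48.27 = 0.008429 hr
Wq(M/D/1) = ρ/(2(μ−λ)) = 0.004214 hr
Savings = 0.008429 − 0.004214 = 0.004214 hr

Final: 0.004214 hr


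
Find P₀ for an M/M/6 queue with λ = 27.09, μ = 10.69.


a = λ/μ = 27.09/10.69 = 2.5341; ρ = a/c = 0.4224
Σ_{k=0}^{5} a^k/k! (terms k=0..5) = 1.00000 + 2.53414 + 3.21094 + 2.71233 + 1.71836 + 0.87091 = 12.04669
Tail: a^6/(6!(1−ρ)) = 264.84257/(720·0.5776) = 0.63679
P₀ = 1/(12.04669 + 0.63679) = 1/12.68348 = 0.078843

Final: 0.078843


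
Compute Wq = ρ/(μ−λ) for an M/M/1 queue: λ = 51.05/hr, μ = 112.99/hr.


ρ = 51.05/112.99 = 0.4518
Wq = ρ/(μ−λ) = 0.4518/(112.99 − 51.05) = 0.4518/61.94 = 0.007294 hr

Final: 0.007294 hr


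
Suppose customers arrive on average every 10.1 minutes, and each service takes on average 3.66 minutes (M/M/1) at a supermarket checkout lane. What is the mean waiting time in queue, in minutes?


λ = 60/10.1 = 5.9406 /hr
μ = 60/3.66 = 16.3934 /hr
ρ = λ/μ = 5.9406/16.3934 = 0.3624
Wq = ρ/(μ−λ) = 0.3624/(16.3934−5.9406) = 0.03467 hr
In minutes: 0.03467·60 = 2.080 min

Final: 2.080 min


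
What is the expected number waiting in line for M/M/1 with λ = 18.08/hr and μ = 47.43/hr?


ρ = 18.08/47.43 = 0.3812
Lq = ρ²/(1−ρ) = 0.1453/0.6188 = 0.2348

Final: 0.2348


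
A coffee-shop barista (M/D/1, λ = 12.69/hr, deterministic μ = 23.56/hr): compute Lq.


ρ = 12.69/23.56 = 0.5386
M/D/1: Lq = ρ²/(2(1−ρ)) = 0.2901/(2·0.4614) = 0.31440

Final: 0.31440


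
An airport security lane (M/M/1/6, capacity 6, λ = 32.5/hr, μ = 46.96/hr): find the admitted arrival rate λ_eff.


ρ = 0.6921; P_K = (1−ρ)ρ^6/(1−ρ^7) = 0.036620
λ_eff = λ(1 − P_K) = 32.5·(1 − 0.036620) = 32.5·0.963380 = 31.3098 /hr

Final: 31.3098 /hr


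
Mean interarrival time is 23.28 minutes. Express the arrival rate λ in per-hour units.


λ = 1/(interarrival time) in consistent units.
1 hour = 60 min, so λ = 60/23.28 = 2.5773 per hour

Final: 2.5773 /hr


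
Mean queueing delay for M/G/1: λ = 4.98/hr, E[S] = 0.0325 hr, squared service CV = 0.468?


ρ = λ·E[S] = 4.98·0.0325 = 0.1619
E[S²] = E[S]²(1+C_s²) = 0.0325²·(1+0.468) = 0.001551
Wq = λ·E[S²]/(2(1−ρ)) = 4.98·0.001551/(2·0.8381) = 0.004606 hr

Final: 0.004606 hr


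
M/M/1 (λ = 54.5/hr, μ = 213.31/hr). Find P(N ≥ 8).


ρ = 54.5/213.31 = 0.2555
P(N ≥ n) = ρ^n = 0.2555^8 = 0.00001816

Final: 0.00001816


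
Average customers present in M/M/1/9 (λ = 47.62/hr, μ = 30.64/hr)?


ρ = 47.62/30.64 = 1.5542
L = ρ[1 − (K+1)ρ^K + Kρ^(K+1)] / [(1−ρ)(1−ρ^(K+1))]
Numerator: 1.5542·(1 − 10·52.906091 + 9·82.225458) = 329.436242
Denominator: (-0.5542)·(-81.225458) = 45.013325
L = 329.436242/45.013325 = 7.3186

Final: 7.3186


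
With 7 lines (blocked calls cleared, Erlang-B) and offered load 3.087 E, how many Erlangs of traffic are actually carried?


B(7,3.087) = 0.024532 (Erlang-B)
Carried load = a(1 − B) = 3.087·(1 − 0.024532) = 3.087·0.975468 = 3.0113 E

Final: 3.0113 Erlangs


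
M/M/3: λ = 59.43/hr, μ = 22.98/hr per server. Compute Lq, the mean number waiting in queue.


a = λ/μ = 2.5862; ρ = a/3 = 0.8621
P₀ = 0.035935
Lq = P₀·a^c·ρ / (c!·(1−ρ)²) = 0.035935·17.29685·0.8621/(6·0.01903)
= 4.69293

Final: 4.69293


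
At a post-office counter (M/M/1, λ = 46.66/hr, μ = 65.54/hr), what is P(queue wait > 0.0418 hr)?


ρ = 46.66/65.54 = 0.7119
P(Wq > t) = ρ·e^{−(μ−λ)t} = 0.7119·e^{−0.7892}
= 0.7119·0.454215 = 0.323370

Final: 0.323370


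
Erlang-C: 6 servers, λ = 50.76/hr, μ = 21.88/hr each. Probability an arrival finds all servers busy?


a = λ/μ = 2.3199; ρ = a/6 = 0.3867
P₀ = 0.097925 (from M/M/c formula)
C(c,a) = [a^c/(c!(1−ρ))]·P₀ = [155.89988/(720·0.6133)]·0.097925
= 0.35303·0.097925 = 0.034570

Final: 0.034570


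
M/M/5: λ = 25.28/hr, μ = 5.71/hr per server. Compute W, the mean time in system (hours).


a = 4.4273; ρ = 0.8855; P₀ = 0.005901
Lq = P₀·a^c·ρ/(c!(1−ρ)²) = 5.64603
Wq = Lq/λ = 5.64603/25.28 = 0.22334 hr
W = Wq + 1/μ = 0.22334 + 0.17513 = 0.39847 hr

Final: 0.39847 hr


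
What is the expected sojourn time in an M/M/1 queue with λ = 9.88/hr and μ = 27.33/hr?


W = 1/(μ−λ) = 1/(27.33 − 9.88) = 1/17.45 = 0.05731 hr

Final: 0.05731 hr


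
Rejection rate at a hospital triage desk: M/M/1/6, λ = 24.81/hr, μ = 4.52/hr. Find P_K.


ρ = λ/μ = 24.81/4.52 = 5.4889
P_K = (1−ρ)ρ^K/(1−ρ^(K+1)) = (-4.4889·27348.277423)/(1 − 150113.000633)
= -122764.723210/-150112.000633 = 0.817821

Final: 0.817821


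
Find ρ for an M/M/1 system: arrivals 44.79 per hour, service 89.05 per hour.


ρ = λ/μ = 44.79/89.05 = 0.5030

Final: 0.5030


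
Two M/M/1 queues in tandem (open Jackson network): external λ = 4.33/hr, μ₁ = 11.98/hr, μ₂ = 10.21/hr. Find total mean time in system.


Each node sees arrival rate λ = 4.33/hr (tandem ⇒ throughput preserved).
W₁ = 1/(μ₁−λ) = 1/(11.98−4.33) = 0.13072 hr
W₂ = 1/(μ₂−λ) = 1/(10.21−4.33) = 0.17007 hr
W_total = W₁ + W₂ = 0.13072 + 0.17007 = 0.30079 hr

Final: 0.30079 hr


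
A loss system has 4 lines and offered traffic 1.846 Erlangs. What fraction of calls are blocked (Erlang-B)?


B(c,a) = (a^c/c!) / Σ_{k=0}^{c} a^k/k!
a^4/4! = 0.483855
Σ terms (k=0..4): 1.00000 + 1.84600 + 1.70386 + 1.04844 + 0.48386 = 6.082154
B = 0.483855/6.082154 = 0.079553

Final: 0.079553


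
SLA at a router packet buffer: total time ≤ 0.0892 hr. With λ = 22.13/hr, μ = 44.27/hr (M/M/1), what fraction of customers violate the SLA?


W ~ Exponential(μ−λ) for M/M/1.
μ − λ = 44.27 − 22.13 = 22.1400
P(W > t) = e^{−(μ−λ)t} = e^{−1.9749} = 0.138777

Final: 0.138777


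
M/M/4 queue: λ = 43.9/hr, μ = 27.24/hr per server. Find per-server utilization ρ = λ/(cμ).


ρ = λ/(cμ) = 43.9/(4·27.24) = 43.9/108.96 = 0.4029

Final: 0.4029


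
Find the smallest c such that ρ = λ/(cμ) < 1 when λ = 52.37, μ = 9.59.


Stability requires cμ > λ ⇔ c > λ/μ.
λ/μ = 52.37/9.59 = 5.4609
Minimum integer c = ⌊5.4609⌋ + 1 = 6
Check: 6·9.59 = 57.54 > 52.37, while 5·9.59 = 47.95 ≤ 52.37

Final: 6 servers


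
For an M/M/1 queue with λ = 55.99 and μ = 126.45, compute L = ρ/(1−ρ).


ρ = λ/μ = 55.99/126.45 = 0.4428
L = ρ/(1−ρ) = 0.4428/(1 − 0.4428) = 0.4428/0.5572 = 0.7946

Final: 0.7946


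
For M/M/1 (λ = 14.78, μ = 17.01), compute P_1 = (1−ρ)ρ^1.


ρ = 14.78/17.01 = 0.8689
P_n = (1−ρ)·ρ^n = (1 − 0.8689)·0.8689^1 = 0.1311·0.868901 = 0.113912

Final: 0.113912


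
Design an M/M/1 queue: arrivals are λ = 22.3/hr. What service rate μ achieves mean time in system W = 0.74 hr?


W = 1/(μ−λ) ⇒ μ − λ = 1/W = 1/0.74 = 1.3514
μ = λ + 1/W = 22.3 + 1.3514 = 23.6514 per hr

Final: 23.6514 /hr


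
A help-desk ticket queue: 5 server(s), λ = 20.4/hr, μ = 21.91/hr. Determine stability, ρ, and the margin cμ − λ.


Total capacity cμ = 5·21.91 = 109.55/hr
ρ = λ/(cμ) = 20.4/109.55 = 0.1862
Stable ⇔ ρ < 1: YES
Spare capacity = cμ − λ = 109.55 − 20.4 = 89.15/hr

Final: ρ = 0.1862; stable; margin = 89.15/hr


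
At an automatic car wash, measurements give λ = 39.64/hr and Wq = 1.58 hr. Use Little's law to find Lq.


Lq = λWq = 39.64·1.58 = 62.6312

Final: 62.6312


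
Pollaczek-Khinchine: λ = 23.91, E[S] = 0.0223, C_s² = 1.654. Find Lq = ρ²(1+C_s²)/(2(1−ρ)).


ρ = λ·E[S] = 23.91·0.0223 = 0.5332
Lq = ρ²(1+C_s²)/(2(1−ρ)) = 0.2843·(1+1.654)/(2·0.4668)
= 0.2843·2.6540/0.9336 = 0.80817

Final: 0.80817


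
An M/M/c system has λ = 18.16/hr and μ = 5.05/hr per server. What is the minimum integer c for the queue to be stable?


Stability requires cμ > λ ⇔ c > λ/μ.
λ/μ = 18.16/5.05 = 3.5960
Minimum integer c = ⌊3.5960⌋ + 1 = 4
Check: 4·5.05 = 20.20 > 18.16, while 3·5.05 = 15.15 ≤ 18.16

Final: 4 servers


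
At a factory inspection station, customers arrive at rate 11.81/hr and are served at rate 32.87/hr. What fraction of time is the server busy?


ρ = λ/μ = 11.81/32.87 = 0.3593

Final: 0.3593


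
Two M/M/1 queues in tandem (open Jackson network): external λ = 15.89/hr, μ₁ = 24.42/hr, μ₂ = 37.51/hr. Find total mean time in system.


Each node sees arrival rate λ = 15.89/hr (tandem ⇒ throughput preserved).
W₁ = 1/(μ₁−λ) = 1/(24.42−15.89) = 0.11723 hr
W₂ = 1/(μ₂−λ) = 1/(37.51−15.89) = 0.04625 hr
W_total = W₁ + W₂ = 0.11723 + 0.04625 = 0.16349 hr

Final: 0.16349 hr


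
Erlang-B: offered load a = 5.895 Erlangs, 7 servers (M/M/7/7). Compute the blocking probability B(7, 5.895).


B(c,a) = (a^c/c!) / Σ_{k=0}^{c} a^k/k!
a^7/7! = 49.085829
Σ terms (k=0..7): 1.00000 + 5.89500 + 17.37551 + 34.14288 + 50.31807 + 59.32501 + 58.28682 + 49.08583 = 275.429123
B = 49.085829/275.429123 = 0.178216

Final: 0.178216


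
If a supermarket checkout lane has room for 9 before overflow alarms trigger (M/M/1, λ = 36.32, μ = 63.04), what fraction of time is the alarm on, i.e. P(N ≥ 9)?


ρ = 36.32/63.04 = 0.5761
P(N ≥ n) = ρ^n = 0.5761^9 = 0.006995

Final: 0.006995


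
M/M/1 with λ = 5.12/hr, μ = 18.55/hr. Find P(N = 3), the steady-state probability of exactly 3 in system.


ρ = 5.12/18.55 = 0.2760
P_n = (1−ρ)·ρ^n = (1 − 0.2760)·0.2760^3 = 0.7240·0.021027 = 0.015223

Final: 0.015223


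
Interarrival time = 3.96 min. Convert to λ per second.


λ = 1/(interarrival time) in consistent units.
1 second = 0.0166667 min, so λ = 0.0166667/3.96 = 0.004209 per second

Final: 0.004209 /sec


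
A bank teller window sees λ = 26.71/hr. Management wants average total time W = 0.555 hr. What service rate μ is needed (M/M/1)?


W = 1/(μ−λ) ⇒ μ − λ = 1/W = 1/0.555 = 1.8018
μ = λ + 1/W = 26.71 + 1.8018 = 28.5118 per hr

Final: 28.5118 /hr
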